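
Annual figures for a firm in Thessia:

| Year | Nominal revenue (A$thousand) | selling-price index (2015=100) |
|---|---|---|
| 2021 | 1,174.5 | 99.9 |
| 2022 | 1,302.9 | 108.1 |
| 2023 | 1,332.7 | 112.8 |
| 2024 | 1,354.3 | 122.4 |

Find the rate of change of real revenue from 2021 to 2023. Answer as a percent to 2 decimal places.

0.49%

Real revenue 2021 = 1174.5/0.999 = 1175.68.
Real revenue 2023 = 1332.7/1.128 = 1181.47.
Change = 1181.47/1175.68 − 1 = 0.0049.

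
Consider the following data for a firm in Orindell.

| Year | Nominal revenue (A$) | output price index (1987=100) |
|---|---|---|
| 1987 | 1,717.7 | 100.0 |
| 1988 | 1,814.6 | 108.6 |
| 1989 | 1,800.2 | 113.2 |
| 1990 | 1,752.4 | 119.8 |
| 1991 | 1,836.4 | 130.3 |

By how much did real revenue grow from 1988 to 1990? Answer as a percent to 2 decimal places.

Real revenue 1988 = 1814.6/1.086 = 1670.90.
Real revenue 1990 = 1752.4/1.198 = 1462.77.
Change = 1462.77/1670.90 − 1 = -0.1246.

-12.46%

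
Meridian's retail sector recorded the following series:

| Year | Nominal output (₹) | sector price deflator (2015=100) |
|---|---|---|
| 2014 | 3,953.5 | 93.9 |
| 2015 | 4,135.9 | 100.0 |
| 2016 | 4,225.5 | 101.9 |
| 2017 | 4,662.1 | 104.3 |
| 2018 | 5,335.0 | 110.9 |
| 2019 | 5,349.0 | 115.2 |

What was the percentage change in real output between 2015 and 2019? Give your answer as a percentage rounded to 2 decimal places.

Real output 2015 = 4135.9/1.000 = 4135.90.
Real output 2019 = 5349.0/1.152 = 4643.23.
Change = 4643.23/4135.90 − 1 = 0.1227.

12.27%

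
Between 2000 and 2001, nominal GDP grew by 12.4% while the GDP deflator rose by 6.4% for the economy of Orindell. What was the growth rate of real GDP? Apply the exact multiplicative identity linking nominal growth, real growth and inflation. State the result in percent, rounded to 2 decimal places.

(1 + g_nom) = (1 + g_real)(1 + π), so g_real = 1.1240 / 1.0640 − 1 = 0.05639.

5.64%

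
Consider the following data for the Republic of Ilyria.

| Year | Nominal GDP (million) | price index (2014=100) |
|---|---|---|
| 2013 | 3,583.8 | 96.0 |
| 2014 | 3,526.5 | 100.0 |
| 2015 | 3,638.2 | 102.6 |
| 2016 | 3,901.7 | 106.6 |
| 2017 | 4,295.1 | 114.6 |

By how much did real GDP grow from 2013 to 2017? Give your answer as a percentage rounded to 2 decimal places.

Real GDP 2013 = 3583.8/0.960 = 3733.13.
Real GDP 2017 = 4295.1/1.146 = 3747.91.
Change = 3747.91/3733.13 − 1 = 0.0040.

0.40%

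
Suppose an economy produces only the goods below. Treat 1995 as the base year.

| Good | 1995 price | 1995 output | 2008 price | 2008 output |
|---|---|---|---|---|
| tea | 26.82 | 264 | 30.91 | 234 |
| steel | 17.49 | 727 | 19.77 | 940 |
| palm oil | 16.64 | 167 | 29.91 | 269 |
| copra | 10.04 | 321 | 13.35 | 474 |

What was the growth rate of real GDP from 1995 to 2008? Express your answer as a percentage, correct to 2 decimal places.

23.86%

Real GDP 1995 = Nominal GDP 1995 = 26.82·264 + 17.49·727 + 16.64·167 + 10.04·321 = 25797.43.
Real GDP 2008 (at 1995 prices) = 26.82·234 + 17.49·940 + 16.64·269 + 10.04·474 = 31951.60.
Real growth = 31951.60/25797.43 − 1 = 0.2386.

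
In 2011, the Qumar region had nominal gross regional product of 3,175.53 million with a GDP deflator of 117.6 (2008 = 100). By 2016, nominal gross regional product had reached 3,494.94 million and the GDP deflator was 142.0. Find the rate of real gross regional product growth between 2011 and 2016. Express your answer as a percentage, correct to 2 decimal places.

Real gross regional product 2011 = 3175.53 / 1.176 = 2700.28.
Real gross regional product 2016 = 3494.94 / 1.420 = 2461.23.
Real growth = 2461.23 / 2700.28 − 1 = -0.0885.

-8.85%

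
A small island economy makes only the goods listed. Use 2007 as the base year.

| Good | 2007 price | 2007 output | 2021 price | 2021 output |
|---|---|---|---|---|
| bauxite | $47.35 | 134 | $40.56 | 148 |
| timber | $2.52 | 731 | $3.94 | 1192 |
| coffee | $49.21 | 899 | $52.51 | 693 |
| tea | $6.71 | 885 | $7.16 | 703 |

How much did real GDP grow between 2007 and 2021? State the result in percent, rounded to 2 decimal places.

-16.33%

Real GDP 2007 = Nominal GDP 2007 = 47.35·134 + 2.52·731 + 49.21·899 + 6.71·885 = 58365.16.
Real GDP 2021 (at 2007 prices) = 47.35·148 + 2.52·1192 + 49.21·693 + 6.71·703 = 48831.30.
Real growth = 48831.30/58365.16 − 1 = -0.1633.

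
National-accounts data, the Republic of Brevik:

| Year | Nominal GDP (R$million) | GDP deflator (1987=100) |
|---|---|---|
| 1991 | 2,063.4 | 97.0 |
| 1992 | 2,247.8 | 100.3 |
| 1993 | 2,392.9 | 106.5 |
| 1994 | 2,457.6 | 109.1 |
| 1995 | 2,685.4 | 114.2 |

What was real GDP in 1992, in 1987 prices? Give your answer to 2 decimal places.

R$2,241.08 million

Real GDP 1992 = 2247.8 / 1.003 = 2241.08.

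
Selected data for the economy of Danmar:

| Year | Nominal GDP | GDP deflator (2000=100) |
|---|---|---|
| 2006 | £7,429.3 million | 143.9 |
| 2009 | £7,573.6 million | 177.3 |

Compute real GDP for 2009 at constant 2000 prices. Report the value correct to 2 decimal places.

£4,271.63 million

Real GDP = Nominal / (GDP deflator/100) = 7573.6 / 1.773 = 4271.63.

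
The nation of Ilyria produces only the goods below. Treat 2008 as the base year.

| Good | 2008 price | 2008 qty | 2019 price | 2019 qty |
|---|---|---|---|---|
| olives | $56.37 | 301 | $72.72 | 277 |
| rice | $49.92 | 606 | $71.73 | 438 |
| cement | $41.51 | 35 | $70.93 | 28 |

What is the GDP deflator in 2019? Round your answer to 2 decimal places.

138.57

Nominal GDP 2019 = 72.72·277 + 71.73·438 + 70.93·28 = 53547.22.
Real GDP 2019 (at 2008 prices) = 56.37·277 + 49.92·438 + 41.51·28 = 38641.73.
Deflator = Nominal/Real × 100 = 53547.22/38641.73 × 100 = 138.574.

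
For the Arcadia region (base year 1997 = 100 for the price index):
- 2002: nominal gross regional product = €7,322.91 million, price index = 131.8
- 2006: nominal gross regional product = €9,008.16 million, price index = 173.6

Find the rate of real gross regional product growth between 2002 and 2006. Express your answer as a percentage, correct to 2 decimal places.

-6.61%

Real gross regional product 2002 = 7322.91 / 1.318 = 5556.08.
Real gross regional product 2006 = 9008.16 / 1.736 = 5189.03.
Real growth = 5189.03 / 5556.08 − 1 = -0.0661.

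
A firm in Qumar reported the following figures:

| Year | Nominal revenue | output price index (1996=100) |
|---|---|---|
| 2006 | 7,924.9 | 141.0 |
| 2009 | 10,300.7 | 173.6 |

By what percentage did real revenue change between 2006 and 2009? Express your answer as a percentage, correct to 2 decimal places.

5.57%

Real revenue 2006 = 7924.9 / 1.410 = 5620.50.
Real revenue 2009 = 10300.7 / 1.736 = 5933.58.
Real growth = 5933.58 / 5620.50 − 1 = 0.0557.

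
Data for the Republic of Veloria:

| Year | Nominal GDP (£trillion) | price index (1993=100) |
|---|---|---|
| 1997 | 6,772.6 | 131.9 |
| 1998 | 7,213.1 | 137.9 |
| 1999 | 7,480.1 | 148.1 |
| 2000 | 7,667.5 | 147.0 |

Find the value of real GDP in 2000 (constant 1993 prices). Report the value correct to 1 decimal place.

Real GDP 2000 = 7667.5 / 1.470 = 5215.99.

£5,216.0 trillion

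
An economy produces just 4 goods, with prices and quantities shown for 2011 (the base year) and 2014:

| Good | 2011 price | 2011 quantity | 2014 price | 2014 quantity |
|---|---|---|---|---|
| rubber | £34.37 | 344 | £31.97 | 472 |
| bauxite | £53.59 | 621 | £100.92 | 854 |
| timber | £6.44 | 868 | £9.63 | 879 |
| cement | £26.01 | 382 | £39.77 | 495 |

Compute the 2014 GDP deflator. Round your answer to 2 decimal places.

160.73

Nominal GDP 2014 = 31.97·472 + 100.92·854 + 9.63·879 + 39.77·495 = 129426.44.
Real GDP 2014 (at 2011 prices) = 34.37·472 + 53.59·854 + 6.44·879 + 26.01·495 = 80524.21.
Deflator = Nominal/Real × 100 = 129426.44/80524.21 × 100 = 160.730.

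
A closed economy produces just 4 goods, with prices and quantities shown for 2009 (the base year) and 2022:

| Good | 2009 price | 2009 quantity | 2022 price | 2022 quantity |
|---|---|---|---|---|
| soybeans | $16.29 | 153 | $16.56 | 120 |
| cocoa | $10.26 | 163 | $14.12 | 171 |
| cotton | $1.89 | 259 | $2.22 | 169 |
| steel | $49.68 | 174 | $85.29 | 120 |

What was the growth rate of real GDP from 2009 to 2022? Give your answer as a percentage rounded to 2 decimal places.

Real GDP 2009 = Nominal GDP 2009 = 16.29·153 + 10.26·163 + 1.89·259 + 49.68·174 = 13298.58.
Real GDP 2022 (at 2009 prices) = 16.29·120 + 10.26·171 + 1.89·169 + 49.68·120 = 9990.27.
Real growth = 9990.27/13298.58 − 1 = -0.2488.

-24.88%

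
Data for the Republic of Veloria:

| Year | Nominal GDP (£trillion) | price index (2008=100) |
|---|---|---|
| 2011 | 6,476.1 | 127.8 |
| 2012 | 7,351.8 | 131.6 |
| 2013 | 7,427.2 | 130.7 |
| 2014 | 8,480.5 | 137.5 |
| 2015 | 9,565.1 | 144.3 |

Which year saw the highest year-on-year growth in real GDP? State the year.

2012: real = 7351.8/1.316 = 5586.47; growth vs 2011 (5067.37) = 10.24%.
2013: real = 7427.2/1.307 = 5682.63; growth vs 2012 (5586.47) = 1.72%.
2014: real = 8480.5/1.375 = 6167.64; growth vs 2013 (5682.63) = 8.53%.
2015: real = 9565.1/1.443 = 6628.62; growth vs 2014 (6167.64) = 7.47%.

2012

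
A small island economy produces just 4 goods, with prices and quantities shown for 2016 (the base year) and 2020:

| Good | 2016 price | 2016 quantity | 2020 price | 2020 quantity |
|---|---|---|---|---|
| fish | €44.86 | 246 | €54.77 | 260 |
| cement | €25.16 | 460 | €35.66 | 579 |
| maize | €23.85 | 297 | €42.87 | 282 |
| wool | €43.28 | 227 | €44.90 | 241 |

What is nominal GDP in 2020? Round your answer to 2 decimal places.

Nominal GDP 2020 = Σ (p_2020 × q_2020) = 54.77·260 + 35.66·579 + 42.87·282 + 44.90·241 = 57797.58.

€57797.58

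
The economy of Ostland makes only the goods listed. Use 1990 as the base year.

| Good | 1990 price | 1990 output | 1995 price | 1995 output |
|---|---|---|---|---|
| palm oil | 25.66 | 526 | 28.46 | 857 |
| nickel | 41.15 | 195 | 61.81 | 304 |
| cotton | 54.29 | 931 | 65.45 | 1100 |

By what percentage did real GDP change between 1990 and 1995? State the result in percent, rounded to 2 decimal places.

Real GDP 1990 = Nominal GDP 1990 = 25.66·526 + 41.15·195 + 54.29·931 = 72065.40.
Real GDP 1995 (at 1990 prices) = 25.66·857 + 41.15·304 + 54.29·1100 = 94219.22.
Real growth = 94219.22/72065.40 − 1 = 0.3074.

30.74%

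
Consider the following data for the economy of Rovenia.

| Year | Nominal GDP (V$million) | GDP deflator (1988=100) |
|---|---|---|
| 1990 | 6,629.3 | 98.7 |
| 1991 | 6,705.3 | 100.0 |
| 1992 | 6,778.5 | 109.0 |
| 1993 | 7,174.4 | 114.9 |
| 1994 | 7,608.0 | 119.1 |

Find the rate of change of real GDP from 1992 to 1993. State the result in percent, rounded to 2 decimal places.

Real GDP 1992 = 6778.5/1.090 = 6218.81.
Real GDP 1993 = 7174.4/1.149 = 6244.04.
Change = 6244.04/6218.81 − 1 = 0.0041.

0.41%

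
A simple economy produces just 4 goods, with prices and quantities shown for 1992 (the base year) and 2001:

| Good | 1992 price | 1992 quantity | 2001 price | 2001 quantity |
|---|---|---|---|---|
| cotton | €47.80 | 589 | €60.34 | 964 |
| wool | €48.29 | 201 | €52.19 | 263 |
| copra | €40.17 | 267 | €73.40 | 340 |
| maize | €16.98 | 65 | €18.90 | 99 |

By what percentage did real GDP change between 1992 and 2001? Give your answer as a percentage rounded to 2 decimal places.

49.16%

Real GDP 1992 = Nominal GDP 1992 = 47.80·589 + 48.29·201 + 40.17·267 + 16.98·65 = 49689.58.
Real GDP 2001 (at 1992 prices) = 47.80·964 + 48.29·263 + 40.17·340 + 16.98·99 = 74118.29.
Real growth = 74118.29/49689.58 − 1 = 0.4916.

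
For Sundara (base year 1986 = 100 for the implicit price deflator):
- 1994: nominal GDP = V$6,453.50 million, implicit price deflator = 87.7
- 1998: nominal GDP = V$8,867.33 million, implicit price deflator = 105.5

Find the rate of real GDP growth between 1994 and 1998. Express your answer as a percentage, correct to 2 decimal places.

14.22%

Deflate each year: 1994 → 6453.50/0.877 = 7358.61; 1998 → 8867.33/1.055 = 8405.05.
So real GDP changed by 8405.05/7358.61 − 1 = 0.1422, i.e. 14.22%.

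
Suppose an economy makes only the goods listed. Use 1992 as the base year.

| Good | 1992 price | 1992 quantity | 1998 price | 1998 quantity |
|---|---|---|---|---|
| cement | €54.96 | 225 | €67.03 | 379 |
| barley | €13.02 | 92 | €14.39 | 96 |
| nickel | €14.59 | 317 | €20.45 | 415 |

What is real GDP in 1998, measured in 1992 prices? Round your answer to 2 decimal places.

€28134.61

Real GDP 1998 = Σ (p_1992 × q_1998) = 54.96·379 + 13.02·96 + 14.59·415 = 28134.61.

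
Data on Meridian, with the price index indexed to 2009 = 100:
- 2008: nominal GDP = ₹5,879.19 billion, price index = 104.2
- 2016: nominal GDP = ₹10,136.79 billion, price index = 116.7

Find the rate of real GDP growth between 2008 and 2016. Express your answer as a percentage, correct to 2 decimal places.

53.95%

Real GDP 2008 = 5879.19 / 1.042 = 5642.22.
Real GDP 2016 = 10136.79 / 1.167 = 8686.20.
Real growth = 8686.20 / 5642.22 − 1 = 0.5395.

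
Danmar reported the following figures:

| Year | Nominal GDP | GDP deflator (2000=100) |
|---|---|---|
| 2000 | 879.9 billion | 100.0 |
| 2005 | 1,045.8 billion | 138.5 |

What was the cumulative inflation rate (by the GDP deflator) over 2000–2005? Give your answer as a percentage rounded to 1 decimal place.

Price-level change = 138.5 / 100.0 − 1 = 0.3850.

38.5%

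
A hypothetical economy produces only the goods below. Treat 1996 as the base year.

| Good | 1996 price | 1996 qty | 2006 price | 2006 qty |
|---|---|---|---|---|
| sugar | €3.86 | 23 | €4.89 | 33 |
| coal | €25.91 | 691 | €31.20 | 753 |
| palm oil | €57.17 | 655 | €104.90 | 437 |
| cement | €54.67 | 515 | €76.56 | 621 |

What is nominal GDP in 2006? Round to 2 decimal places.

€117040.03

Nominal GDP 2006 = Σ (p_2006 × q_2006) = 4.89·33 + 31.20·753 + 104.90·437 + 76.56·621 = 117040.03.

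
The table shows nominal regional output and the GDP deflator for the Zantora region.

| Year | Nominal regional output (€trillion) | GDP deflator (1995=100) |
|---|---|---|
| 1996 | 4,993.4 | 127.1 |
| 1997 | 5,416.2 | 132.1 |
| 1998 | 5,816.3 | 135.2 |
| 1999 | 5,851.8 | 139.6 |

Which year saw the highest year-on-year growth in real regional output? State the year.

1998

1997: real = 5416.2/1.321 = 4100.08; growth vs 1996 (3928.72) = 4.36%.
1998: real = 5816.3/1.352 = 4302.00; growth vs 1997 (4100.08) = 4.92%.
1999: real = 5851.8/1.396 = 4191.83; growth vs 1998 (4302.00) = -2.56%.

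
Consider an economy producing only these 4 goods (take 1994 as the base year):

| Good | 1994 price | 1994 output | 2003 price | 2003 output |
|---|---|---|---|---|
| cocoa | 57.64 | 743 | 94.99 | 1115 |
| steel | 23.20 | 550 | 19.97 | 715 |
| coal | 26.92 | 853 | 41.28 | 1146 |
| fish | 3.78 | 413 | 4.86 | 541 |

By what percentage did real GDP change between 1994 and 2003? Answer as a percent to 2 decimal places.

41.99%

Real GDP 1994 = Nominal GDP 1994 = 57.64·743 + 23.20·550 + 26.92·853 + 3.78·413 = 80110.42.
Real GDP 2003 (at 1994 prices) = 57.64·1115 + 23.20·715 + 26.92·1146 + 3.78·541 = 113751.90.
Real growth = 113751.90/80110.42 − 1 = 0.4199.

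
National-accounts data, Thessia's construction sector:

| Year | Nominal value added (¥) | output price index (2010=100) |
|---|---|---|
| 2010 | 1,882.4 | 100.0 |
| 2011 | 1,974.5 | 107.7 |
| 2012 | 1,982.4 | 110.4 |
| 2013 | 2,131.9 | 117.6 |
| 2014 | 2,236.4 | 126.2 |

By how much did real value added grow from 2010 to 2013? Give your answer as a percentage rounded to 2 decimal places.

Real value added 2010 = 1882.4/1.000 = 1882.40.
Real value added 2013 = 2131.9/1.176 = 1812.84.
Change = 1812.84/1882.40 − 1 = -0.0370.

-3.70%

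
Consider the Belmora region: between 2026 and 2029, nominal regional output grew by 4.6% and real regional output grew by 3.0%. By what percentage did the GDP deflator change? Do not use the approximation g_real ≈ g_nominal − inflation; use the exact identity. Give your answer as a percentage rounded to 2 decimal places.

(1 + g_nom) = (1 + g_real)(1 + π), so π = 1.0460 / 1.0300 − 1 = 0.01553.

1.55%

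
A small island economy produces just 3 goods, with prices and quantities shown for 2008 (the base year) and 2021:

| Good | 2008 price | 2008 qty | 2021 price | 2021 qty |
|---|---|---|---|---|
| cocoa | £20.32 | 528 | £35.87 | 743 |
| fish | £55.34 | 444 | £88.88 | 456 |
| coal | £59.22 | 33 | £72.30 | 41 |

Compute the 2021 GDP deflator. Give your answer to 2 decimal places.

164.04

Nominal GDP 2021 = 35.87·743 + 88.88·456 + 72.30·41 = 70144.99.
Real GDP 2021 (at 2008 prices) = 20.32·743 + 55.34·456 + 59.22·41 = 42760.82.
Deflator = Nominal/Real × 100 = 70144.99/42760.82 × 100 = 164.040.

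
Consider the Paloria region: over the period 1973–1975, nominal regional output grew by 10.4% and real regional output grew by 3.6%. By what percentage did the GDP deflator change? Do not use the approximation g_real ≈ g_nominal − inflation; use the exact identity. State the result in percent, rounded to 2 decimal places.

6.56%

(1 + g_nom) = (1 + g_real)(1 + π), so π = 1.1040 / 1.0360 − 1 = 0.06564.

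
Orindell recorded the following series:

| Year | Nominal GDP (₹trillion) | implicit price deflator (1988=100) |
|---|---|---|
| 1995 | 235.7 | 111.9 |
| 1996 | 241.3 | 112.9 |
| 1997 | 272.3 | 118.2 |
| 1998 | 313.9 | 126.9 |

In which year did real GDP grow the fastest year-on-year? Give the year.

1996: real = 241.3/1.129 = 213.73; growth vs 1995 (210.63) = 1.47%.
1997: real = 272.3/1.182 = 230.37; growth vs 1996 (213.73) = 7.79%.
1998: real = 313.9/1.269 = 247.36; growth vs 1997 (230.37) = 7.38%.

1997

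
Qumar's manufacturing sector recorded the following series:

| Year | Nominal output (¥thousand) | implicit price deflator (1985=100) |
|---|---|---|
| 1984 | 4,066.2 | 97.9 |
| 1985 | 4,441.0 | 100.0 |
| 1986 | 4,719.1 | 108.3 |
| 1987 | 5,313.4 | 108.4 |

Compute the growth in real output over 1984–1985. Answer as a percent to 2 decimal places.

6.92%

Real output 1984 = 4066.2/0.979 = 4153.42.
Real output 1985 = 4441.0/1.000 = 4441.00.
Change = 4441.00/4153.42 − 1 = 0.0692.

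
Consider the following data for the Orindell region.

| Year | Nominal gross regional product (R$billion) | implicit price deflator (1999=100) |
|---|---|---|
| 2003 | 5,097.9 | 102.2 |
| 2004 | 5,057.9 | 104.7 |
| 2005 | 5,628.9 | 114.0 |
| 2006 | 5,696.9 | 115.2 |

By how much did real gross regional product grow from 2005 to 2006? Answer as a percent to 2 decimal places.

0.15%

Real gross regional product 2005 = 5628.9/1.140 = 4937.63.
Real gross regional product 2006 = 5696.9/1.152 = 4945.23.
Change = 4945.23/4937.63 − 1 = 0.0015.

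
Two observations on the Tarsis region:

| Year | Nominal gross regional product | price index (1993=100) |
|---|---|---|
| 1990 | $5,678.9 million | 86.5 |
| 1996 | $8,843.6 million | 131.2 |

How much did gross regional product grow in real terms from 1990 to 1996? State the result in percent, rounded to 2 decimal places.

Real gross regional product 1990 = 5678.9 / 0.865 = 6565.20.
Real gross regional product 1996 = 8843.6 / 1.312 = 6740.55.
Real growth = 6740.55 / 6565.20 − 1 = 0.0267.

2.67%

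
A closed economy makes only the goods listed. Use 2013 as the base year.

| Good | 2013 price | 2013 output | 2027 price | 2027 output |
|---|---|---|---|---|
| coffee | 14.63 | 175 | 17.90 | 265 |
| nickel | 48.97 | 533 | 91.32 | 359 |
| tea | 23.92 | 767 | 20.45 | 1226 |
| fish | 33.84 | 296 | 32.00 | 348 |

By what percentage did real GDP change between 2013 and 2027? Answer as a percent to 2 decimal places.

9.71%

Real GDP 2013 = Nominal GDP 2013 = 14.63·175 + 48.97·533 + 23.92·767 + 33.84·296 = 57024.54.
Real GDP 2027 (at 2013 prices) = 14.63·265 + 48.97·359 + 23.92·1226 + 33.84·348 = 62559.42.
Real growth = 62559.42/57024.54 − 1 = 0.0971.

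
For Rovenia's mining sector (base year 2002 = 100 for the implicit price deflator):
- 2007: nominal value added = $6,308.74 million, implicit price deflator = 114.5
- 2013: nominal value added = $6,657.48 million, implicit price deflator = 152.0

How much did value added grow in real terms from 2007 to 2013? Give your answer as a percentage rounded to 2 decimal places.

Real value added 2007 = 6308.74 / 1.145 = 5509.82.
Real value added 2013 = 6657.48 / 1.520 = 4379.92.
Real growth = 4379.92 / 5509.82 − 1 = -0.2051.

-20.51%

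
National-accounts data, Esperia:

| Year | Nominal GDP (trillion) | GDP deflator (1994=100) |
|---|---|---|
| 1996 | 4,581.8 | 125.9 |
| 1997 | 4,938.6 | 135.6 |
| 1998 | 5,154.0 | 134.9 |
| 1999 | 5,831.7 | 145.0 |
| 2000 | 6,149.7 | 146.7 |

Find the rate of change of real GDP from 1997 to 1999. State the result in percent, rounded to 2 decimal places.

10.43%

Real GDP 1997 = 4938.6/1.356 = 3642.04.
Real GDP 1999 = 5831.7/1.450 = 4021.86.
Change = 4021.86/3642.04 − 1 = 0.1043.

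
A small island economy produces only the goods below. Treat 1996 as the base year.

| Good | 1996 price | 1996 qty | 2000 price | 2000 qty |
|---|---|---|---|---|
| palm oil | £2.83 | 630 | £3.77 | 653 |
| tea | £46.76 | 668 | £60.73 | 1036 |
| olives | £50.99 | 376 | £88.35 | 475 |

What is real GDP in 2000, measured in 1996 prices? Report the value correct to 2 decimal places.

£74511.60

Real GDP 2000 = Σ (p_1996 × q_2000) = 2.83·653 + 46.76·1036 + 50.99·475 = 74511.60.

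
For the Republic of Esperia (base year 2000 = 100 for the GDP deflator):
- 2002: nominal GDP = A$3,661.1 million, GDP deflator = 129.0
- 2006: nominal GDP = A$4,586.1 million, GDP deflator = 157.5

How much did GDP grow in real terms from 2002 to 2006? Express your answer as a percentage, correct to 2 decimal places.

Real GDP 2002 = 3661.1 / 1.290 = 2838.06.
Real GDP 2006 = 4586.1 / 1.575 = 2911.81.
Real growth = 2911.81 / 2838.06 − 1 = 0.0260.

2.60%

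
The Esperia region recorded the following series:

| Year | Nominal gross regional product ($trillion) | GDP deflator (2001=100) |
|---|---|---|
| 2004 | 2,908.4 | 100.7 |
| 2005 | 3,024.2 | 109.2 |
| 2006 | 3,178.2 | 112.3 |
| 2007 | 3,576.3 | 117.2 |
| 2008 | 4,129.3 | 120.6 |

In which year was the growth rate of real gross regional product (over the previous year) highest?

2005: real = 3024.2/1.092 = 2769.41; growth vs 2004 (2888.18) = -4.11%.
2006: real = 3178.2/1.123 = 2830.10; growth vs 2005 (2769.41) = 2.19%.
2007: real = 3576.3/1.172 = 3051.45; growth vs 2006 (2830.10) = 7.82%.
2008: real = 4129.3/1.206 = 3423.96; growth vs 2007 (3051.45) = 12.21%.

2008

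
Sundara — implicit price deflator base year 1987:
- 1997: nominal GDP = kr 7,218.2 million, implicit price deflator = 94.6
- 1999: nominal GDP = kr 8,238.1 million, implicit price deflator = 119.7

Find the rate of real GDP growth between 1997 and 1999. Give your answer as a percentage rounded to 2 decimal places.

-9.80%

Real GDP 1997 = 7218.2 / 0.946 = 7630.23.
Real GDP 1999 = 8238.1 / 1.197 = 6882.29.
Real growth = 6882.29 / 7630.23 − 1 = -0.0980.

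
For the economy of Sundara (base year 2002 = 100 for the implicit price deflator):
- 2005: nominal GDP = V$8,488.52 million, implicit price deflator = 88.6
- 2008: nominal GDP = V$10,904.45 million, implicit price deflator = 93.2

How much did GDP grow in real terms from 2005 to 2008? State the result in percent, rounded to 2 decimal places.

Deflate each year: 2005 → 8488.52/0.886 = 9580.72; 2008 → 10904.45/0.932 = 11700.05.
So real GDP changed by 11700.05/9580.72 − 1 = 0.2212, i.e. 22.12%.

22.12%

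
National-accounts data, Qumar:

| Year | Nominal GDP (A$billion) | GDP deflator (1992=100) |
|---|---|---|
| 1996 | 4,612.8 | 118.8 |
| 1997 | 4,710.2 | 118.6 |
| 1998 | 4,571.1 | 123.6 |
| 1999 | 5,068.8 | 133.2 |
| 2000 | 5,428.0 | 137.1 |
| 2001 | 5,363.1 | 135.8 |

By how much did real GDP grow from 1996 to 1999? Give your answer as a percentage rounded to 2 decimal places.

-1.99%

Real GDP 1996 = 4612.8/1.188 = 3882.83.
Real GDP 1999 = 5068.8/1.332 = 3805.41.
Change = 3805.41/3882.83 − 1 = -0.0199.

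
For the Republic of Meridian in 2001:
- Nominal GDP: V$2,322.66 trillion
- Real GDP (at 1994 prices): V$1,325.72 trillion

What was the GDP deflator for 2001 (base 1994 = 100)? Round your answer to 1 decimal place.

175.2

GDP deflator = (Nominal / Real) × 100 = 2322.66 / 1325.72 × 100 = 175.20.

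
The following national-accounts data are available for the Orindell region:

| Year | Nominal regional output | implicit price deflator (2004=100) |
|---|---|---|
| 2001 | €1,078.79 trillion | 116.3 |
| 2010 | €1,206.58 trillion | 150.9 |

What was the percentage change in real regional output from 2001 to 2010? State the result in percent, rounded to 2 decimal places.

Deflate each year: 2001 → 1078.79/1.163 = 927.59; 2010 → 1206.58/1.509 = 799.59.
So real regional output changed by 799.59/927.59 − 1 = -0.1380, i.e. -13.80%.

-13.80%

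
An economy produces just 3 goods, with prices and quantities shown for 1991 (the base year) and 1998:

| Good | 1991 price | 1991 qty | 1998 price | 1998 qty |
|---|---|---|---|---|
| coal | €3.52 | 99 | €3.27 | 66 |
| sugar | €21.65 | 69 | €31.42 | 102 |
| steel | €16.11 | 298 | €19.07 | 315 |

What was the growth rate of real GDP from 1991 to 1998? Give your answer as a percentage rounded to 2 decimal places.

13.13%

Real GDP 1991 = Nominal GDP 1991 = 3.52·99 + 21.65·69 + 16.11·298 = 6643.11.
Real GDP 1998 (at 1991 prices) = 3.52·66 + 21.65·102 + 16.11·315 = 7515.27.
Real growth = 7515.27/6643.11 − 1 = 0.1313.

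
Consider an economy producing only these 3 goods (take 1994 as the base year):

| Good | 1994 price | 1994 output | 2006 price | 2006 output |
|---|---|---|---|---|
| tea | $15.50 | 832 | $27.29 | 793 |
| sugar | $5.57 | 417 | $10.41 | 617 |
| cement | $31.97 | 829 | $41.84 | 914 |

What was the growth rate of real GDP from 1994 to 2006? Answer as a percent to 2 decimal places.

7.73%

Real GDP 1994 = Nominal GDP 1994 = 15.50·832 + 5.57·417 + 31.97·829 = 41721.82.
Real GDP 2006 (at 1994 prices) = 15.50·793 + 5.57·617 + 31.97·914 = 44948.77.
Real growth = 44948.77/41721.82 − 1 = 0.0773.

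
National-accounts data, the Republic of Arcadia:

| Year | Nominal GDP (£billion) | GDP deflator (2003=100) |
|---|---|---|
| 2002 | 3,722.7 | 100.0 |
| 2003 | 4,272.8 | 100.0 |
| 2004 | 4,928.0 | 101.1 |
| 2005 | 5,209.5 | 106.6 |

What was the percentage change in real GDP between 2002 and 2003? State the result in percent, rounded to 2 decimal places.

14.78%

Real GDP 2002 = 3722.7/1.000 = 3722.70.
Real GDP 2003 = 4272.8/1.000 = 4272.80.
Change = 4272.80/3722.70 − 1 = 0.1478.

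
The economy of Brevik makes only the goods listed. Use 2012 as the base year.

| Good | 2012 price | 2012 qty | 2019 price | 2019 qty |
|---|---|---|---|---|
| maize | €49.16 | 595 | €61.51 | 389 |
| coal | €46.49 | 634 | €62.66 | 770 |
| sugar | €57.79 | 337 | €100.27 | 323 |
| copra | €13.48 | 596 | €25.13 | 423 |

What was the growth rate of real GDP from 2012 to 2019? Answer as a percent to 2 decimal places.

-8.05%

Real GDP 2012 = Nominal GDP 2012 = 49.16·595 + 46.49·634 + 57.79·337 + 13.48·596 = 86234.17.
Real GDP 2019 (at 2012 prices) = 49.16·389 + 46.49·770 + 57.79·323 + 13.48·423 = 79288.75.
Real growth = 79288.75/86234.17 − 1 = -0.0805.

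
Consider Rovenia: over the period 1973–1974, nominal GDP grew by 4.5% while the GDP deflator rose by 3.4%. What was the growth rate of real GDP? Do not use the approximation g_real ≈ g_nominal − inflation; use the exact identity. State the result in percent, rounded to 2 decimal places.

1.06%

(1 + g_nom) = (1 + g_real)(1 + π), so g_real = 1.0450 / 1.0340 − 1 = 0.01064.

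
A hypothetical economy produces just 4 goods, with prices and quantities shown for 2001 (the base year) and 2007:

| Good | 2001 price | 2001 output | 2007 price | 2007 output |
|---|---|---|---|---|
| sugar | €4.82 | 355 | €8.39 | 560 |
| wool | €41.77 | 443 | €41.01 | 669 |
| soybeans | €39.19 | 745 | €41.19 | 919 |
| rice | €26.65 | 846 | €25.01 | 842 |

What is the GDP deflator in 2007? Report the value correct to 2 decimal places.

102.19

Nominal GDP 2007 = 8.39·560 + 41.01·669 + 41.19·919 + 25.01·842 = 91046.12.
Real GDP 2007 (at 2001 prices) = 4.82·560 + 41.77·669 + 39.19·919 + 26.65·842 = 89098.24.
Deflator = Nominal/Real × 100 = 91046.12/89098.24 × 100 = 102.186.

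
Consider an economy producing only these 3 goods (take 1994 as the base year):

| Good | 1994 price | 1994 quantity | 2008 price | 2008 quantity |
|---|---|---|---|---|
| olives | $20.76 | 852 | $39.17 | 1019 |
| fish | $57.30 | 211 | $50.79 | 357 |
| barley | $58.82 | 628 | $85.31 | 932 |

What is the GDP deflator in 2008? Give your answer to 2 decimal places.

Nominal GDP 2008 = 39.17·1019 + 50.79·357 + 85.31·932 = 137555.18.
Real GDP 2008 (at 1994 prices) = 20.76·1019 + 57.30·357 + 58.82·932 = 96430.78.
Deflator = Nominal/Real × 100 = 137555.18/96430.78 × 100 = 142.647.

142.65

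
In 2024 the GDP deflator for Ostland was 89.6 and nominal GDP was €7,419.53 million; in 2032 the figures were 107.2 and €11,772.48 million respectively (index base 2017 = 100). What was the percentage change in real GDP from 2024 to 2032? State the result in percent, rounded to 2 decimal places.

Deflate each year: 2024 → 7419.53/0.896 = 8280.73; 2032 → 11772.48/1.072 = 10981.79.
So real GDP changed by 10981.79/8280.73 − 1 = 0.3262, i.e. 32.62%.

32.62%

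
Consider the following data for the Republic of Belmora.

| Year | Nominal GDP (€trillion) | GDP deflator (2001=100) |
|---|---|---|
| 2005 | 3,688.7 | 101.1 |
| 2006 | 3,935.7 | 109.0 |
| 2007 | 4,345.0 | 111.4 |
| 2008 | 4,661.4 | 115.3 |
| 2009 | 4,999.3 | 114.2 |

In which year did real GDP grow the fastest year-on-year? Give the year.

2009

2006: real = 3935.7/1.090 = 3610.73; growth vs 2005 (3648.57) = -1.04%.
2007: real = 4345.0/1.114 = 3900.36; growth vs 2006 (3610.73) = 8.02%.
2008: real = 4661.4/1.153 = 4042.84; growth vs 2007 (3900.36) = 3.65%.
2009: real = 4999.3/1.142 = 4377.67; growth vs 2008 (4042.84) = 8.28%.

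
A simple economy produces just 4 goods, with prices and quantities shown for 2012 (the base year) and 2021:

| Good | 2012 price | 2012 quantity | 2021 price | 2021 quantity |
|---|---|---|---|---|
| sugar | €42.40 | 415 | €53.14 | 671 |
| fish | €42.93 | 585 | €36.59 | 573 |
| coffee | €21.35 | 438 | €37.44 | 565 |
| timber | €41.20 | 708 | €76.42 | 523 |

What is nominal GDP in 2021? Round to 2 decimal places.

€117744.27

Nominal GDP 2021 = Σ (p_2021 × q_2021) = 53.14·671 + 36.59·573 + 37.44·565 + 76.42·523 = 117744.27.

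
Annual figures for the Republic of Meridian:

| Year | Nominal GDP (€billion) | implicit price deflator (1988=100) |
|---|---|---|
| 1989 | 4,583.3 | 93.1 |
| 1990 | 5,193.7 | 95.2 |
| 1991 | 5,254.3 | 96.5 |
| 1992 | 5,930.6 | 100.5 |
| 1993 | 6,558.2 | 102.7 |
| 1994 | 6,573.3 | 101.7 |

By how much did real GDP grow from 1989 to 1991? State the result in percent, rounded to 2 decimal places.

Real GDP 1989 = 4583.3/0.931 = 4922.99.
Real GDP 1991 = 5254.3/0.965 = 5444.87.
Change = 5444.87/4922.99 − 1 = 0.1060.

10.60%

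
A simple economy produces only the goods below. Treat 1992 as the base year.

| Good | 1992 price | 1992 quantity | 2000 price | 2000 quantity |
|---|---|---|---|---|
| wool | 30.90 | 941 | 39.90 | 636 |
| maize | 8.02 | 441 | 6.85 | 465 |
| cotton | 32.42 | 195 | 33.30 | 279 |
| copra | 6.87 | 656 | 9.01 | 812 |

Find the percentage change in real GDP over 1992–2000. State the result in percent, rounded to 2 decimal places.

Real GDP 1992 = Nominal GDP 1992 = 30.90·941 + 8.02·441 + 32.42·195 + 6.87·656 = 43442.34.
Real GDP 2000 (at 1992 prices) = 30.90·636 + 8.02·465 + 32.42·279 + 6.87·812 = 38005.32.
Real growth = 38005.32/43442.34 − 1 = -0.1252.

-12.52%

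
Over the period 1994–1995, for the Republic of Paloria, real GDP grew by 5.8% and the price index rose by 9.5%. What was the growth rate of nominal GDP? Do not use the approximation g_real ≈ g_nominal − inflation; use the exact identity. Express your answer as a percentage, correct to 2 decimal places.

15.85%

(1 + g_nom) = (1 + g_real)(1 + π) = 1.0580 × 1.0950 = 1.15851.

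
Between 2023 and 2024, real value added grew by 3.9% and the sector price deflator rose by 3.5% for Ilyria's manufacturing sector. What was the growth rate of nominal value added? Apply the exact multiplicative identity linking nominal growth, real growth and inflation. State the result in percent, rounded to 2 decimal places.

(1 + g_nom) = (1 + g_real)(1 + π) = 1.0390 × 1.0350 = 1.07537.

7.54%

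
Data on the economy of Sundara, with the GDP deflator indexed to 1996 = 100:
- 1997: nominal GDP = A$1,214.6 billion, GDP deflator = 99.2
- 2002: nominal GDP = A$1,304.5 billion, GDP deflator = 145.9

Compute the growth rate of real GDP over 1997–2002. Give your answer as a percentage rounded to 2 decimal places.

-26.98%

Real GDP 1997 = 1214.6 / 0.992 = 1224.40.
Real GDP 2002 = 1304.5 / 1.459 = 894.11.
Real growth = 894.11 / 1224.40 − 1 = -0.2698.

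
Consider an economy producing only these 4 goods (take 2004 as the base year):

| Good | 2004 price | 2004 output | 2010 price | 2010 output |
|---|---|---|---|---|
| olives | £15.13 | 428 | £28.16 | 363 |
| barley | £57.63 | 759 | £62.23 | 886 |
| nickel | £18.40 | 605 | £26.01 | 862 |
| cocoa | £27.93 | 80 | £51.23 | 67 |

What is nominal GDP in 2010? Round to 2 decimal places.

£91210.89

Nominal GDP 2010 = Σ (p_2010 × q_2010) = 28.16·363 + 62.23·886 + 26.01·862 + 51.23·67 = 91210.89.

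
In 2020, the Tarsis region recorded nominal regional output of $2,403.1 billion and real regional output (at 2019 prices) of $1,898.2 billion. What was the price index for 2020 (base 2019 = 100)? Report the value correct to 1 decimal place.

price index = (Nominal / Real) × 100 = 2403.1 / 1898.2 × 100 = 126.60.

126.6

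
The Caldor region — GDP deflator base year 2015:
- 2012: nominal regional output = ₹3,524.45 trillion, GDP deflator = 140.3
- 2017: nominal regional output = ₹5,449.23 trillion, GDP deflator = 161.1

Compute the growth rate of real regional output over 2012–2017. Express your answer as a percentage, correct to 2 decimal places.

Real regional output 2012 = 3524.45 / 1.403 = 2512.08.
Real regional output 2017 = 5449.23 / 1.611 = 3382.51.
Real growth = 3382.51 / 2512.08 − 1 = 0.3465.

34.65%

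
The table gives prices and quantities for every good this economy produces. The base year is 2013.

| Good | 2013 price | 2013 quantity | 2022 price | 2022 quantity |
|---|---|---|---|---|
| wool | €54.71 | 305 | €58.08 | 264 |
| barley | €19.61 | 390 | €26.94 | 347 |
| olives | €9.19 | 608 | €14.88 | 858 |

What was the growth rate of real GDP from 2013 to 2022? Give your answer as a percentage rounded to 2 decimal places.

Real GDP 2013 = Nominal GDP 2013 = 54.71·305 + 19.61·390 + 9.19·608 = 29921.97.
Real GDP 2022 (at 2013 prices) = 54.71·264 + 19.61·347 + 9.19·858 = 29133.13.
Real growth = 29133.13/29921.97 − 1 = -0.0264.

-2.64%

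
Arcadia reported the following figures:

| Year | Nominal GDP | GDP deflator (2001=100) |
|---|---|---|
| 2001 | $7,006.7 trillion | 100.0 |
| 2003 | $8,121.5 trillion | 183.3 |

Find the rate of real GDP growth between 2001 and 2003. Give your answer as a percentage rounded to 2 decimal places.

-36.76%

Deflate each year: 2001 → 7006.7/1.000 = 7006.70; 2003 → 8121.5/1.833 = 4430.71.
So real GDP changed by 4430.71/7006.70 − 1 = -0.3676, i.e. -36.76%.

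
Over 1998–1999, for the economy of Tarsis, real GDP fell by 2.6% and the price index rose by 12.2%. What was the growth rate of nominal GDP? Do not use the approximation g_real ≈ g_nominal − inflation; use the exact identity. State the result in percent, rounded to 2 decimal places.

(1 + g_nom) = (1 + g_real)(1 + π) = 0.9740 × 1.1220 = 1.09283.

9.28%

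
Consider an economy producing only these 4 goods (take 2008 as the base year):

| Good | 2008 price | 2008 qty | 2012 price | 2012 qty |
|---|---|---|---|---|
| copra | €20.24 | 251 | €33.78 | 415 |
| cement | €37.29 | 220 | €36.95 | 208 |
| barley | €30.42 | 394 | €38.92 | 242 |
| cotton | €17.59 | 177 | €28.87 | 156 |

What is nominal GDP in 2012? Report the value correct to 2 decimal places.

€35626.66

Nominal GDP 2012 = Σ (p_2012 × q_2012) = 33.78·415 + 36.95·208 + 38.92·242 + 28.87·156 = 35626.66.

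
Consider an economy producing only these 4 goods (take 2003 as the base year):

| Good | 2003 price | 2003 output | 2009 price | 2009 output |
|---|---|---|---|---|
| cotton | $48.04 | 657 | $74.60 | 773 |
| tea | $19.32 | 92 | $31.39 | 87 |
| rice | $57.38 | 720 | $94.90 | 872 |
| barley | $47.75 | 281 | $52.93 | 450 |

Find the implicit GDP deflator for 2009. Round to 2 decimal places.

Nominal GDP 2009 = 74.60·773 + 31.39·87 + 94.90·872 + 52.93·450 = 166968.03.
Real GDP 2009 (at 2003 prices) = 48.04·773 + 19.32·87 + 57.38·872 + 47.75·450 = 110338.62.
Deflator = Nominal/Real × 100 = 166968.03/110338.62 × 100 = 151.323.

151.32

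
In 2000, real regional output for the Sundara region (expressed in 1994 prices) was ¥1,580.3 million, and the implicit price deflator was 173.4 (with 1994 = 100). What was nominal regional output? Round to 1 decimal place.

Nominal regional output = Real × (implicit price deflator/100) = 1580.3 × 1.734 = 2740.24.

¥2,740.2 million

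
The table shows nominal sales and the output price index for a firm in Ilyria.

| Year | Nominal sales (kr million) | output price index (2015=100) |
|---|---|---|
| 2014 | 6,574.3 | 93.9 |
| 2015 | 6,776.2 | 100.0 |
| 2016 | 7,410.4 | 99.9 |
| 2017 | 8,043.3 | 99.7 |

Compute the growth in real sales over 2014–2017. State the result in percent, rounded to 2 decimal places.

15.23%

Real sales 2014 = 6574.3/0.939 = 7001.38.
Real sales 2017 = 8043.3/0.997 = 8067.50.
Change = 8067.50/7001.38 − 1 = 0.1523.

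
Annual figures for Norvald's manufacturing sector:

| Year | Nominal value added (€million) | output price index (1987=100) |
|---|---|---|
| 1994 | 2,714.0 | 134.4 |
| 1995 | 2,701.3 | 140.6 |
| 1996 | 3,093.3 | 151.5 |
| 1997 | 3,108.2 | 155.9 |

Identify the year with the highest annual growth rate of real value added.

1995: real = 2701.3/1.406 = 1921.27; growth vs 1994 (2019.35) = -4.86%.
1996: real = 3093.3/1.515 = 2041.78; growth vs 1995 (1921.27) = 6.27%.
1997: real = 3108.2/1.559 = 1993.71; growth vs 1996 (2041.78) = -2.35%.

1996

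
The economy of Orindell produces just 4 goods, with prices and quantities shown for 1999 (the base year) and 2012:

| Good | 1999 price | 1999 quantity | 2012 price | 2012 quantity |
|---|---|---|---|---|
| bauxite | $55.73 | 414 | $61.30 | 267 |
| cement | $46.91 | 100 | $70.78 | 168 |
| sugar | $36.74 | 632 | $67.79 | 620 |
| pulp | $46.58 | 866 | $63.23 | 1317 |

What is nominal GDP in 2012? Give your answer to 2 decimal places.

$153561.85

Nominal GDP 2012 = Σ (p_2012 × q_2012) = 61.30·267 + 70.78·168 + 67.79·620 + 63.23·1317 = 153561.85.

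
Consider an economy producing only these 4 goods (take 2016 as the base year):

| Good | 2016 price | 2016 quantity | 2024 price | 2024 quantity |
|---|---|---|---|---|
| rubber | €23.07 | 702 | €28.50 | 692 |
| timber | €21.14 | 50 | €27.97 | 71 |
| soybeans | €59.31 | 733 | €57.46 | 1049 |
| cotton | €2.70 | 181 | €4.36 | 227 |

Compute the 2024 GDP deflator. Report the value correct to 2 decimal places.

103.34

Nominal GDP 2024 = 28.50·692 + 27.97·71 + 57.46·1049 + 4.36·227 = 82973.13.
Real GDP 2024 (at 2016 prices) = 23.07·692 + 21.14·71 + 59.31·1049 + 2.70·227 = 80294.47.
Deflator = Nominal/Real × 100 = 82973.13/80294.47 × 100 = 103.336.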